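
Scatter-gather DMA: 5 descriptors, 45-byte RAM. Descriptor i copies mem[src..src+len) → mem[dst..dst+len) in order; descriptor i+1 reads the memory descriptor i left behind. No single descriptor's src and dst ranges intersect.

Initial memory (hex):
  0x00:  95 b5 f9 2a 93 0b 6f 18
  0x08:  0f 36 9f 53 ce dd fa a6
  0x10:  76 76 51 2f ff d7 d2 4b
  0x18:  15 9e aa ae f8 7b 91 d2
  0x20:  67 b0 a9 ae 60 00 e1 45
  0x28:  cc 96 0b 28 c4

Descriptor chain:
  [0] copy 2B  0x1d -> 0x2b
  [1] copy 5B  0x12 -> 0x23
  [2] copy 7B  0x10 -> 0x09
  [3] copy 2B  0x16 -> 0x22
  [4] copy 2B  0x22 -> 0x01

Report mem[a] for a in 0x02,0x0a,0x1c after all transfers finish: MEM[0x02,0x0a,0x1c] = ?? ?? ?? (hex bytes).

MEM[0x02,0x0a,0x1c] = 4b 76 f8

  after D0: wrote 2B at 0x2b = 7b91
  after D1: wrote 5B at 0x23 = 512fffd7d2
  after D2: wrote 7B at 0x09 = 7676512fffd7d2
  after D3: wrote 2B at 0x22 = d24b
  after D4: wrote 2B at 0x01 = d24b
query mem[0x02]=0x4b, mem[0x0a]=0x76, mem[0x1c]=0xf8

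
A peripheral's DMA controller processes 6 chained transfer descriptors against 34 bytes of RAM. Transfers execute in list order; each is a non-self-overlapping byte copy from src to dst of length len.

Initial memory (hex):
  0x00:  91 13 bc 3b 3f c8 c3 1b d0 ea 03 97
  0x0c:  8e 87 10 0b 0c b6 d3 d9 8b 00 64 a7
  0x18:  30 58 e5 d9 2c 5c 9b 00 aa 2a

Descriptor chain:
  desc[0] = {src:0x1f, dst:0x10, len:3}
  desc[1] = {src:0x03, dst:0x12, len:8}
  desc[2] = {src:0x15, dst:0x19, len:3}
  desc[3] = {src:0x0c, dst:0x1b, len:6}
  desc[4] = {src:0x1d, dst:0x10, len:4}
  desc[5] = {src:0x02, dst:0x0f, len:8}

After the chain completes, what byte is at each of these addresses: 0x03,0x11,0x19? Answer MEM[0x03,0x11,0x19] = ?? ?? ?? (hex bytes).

MEM[0x03,0x11,0x19] = 3b 3f c3

  after D0: wrote 3B at 0x10 = 00aa2a
  after D1: wrote 8B at 0x12 = 3b3fc8c31bd0ea03
  after D2: wrote 3B at 0x19 = c31bd0
  after D3: wrote 6B at 0x1b = 8e87100b00aa
  after D4: wrote 4B at 0x10 = 100b00aa
  after D5: wrote 8B at 0x0f = bc3b3fc8c31bd0ea
query mem[0x03]=0x3b, mem[0x11]=0x3f, mem[0x19]=0xc3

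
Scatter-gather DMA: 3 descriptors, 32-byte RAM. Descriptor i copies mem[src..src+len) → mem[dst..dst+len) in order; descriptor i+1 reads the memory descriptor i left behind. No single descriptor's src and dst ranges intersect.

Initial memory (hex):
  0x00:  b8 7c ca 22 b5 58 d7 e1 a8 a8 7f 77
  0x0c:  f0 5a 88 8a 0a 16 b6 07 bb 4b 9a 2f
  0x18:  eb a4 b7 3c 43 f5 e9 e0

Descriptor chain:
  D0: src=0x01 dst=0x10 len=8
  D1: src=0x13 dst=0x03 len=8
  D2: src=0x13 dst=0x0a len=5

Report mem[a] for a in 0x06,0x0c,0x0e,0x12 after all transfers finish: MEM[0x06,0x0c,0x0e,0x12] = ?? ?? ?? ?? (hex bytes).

MEM[0x06,0x0c,0x0e,0x12] = e1 d7 a8 22

  after D0: wrote 8B at 0x10 = 7cca22b558d7e1a8
  after D1: wrote 8B at 0x03 = b558d7e1a8eba4b7
  after D2: wrote 5B at 0x0a = b558d7e1a8
query mem[0x06]=0xe1, mem[0x0c]=0xd7, mem[0x0e]=0xa8, mem[0x12]=0x22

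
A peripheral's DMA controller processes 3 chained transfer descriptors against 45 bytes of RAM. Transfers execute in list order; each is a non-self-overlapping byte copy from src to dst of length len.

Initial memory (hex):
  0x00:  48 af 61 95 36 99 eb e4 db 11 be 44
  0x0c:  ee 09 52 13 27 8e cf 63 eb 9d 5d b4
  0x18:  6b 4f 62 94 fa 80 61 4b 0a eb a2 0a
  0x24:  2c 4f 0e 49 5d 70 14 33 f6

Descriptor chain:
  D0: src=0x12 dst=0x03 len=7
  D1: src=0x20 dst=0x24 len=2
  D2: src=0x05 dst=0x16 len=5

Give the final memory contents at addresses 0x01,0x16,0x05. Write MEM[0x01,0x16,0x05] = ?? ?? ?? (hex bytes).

MEM[0x01,0x16,0x05] = af eb eb

  after D0: wrote 7B at 0x03 = cf63eb9d5db46b
  after D1: wrote 2B at 0x24 = 0aeb
  after D2: wrote 5B at 0x16 = eb9d5db46b
query mem[0x01]=0xaf, mem[0x16]=0xeb, mem[0x05]=0xeb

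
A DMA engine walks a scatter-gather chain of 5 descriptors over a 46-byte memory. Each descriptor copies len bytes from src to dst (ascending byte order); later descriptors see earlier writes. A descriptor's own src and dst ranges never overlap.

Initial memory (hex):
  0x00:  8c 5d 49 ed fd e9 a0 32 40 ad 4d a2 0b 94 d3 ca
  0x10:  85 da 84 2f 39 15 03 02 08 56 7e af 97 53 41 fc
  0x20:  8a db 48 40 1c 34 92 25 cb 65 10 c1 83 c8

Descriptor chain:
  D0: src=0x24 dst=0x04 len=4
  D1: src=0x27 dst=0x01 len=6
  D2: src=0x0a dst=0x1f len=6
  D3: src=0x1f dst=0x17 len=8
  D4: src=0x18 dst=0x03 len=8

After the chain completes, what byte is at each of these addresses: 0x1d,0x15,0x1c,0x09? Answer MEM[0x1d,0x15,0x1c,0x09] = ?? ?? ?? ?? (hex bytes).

MEM[0x1d,0x15,0x1c,0x09] = 34 15 ca 92

  after D0: wrote 4B at 0x04 = 1c349225
  after D1: wrote 6B at 0x01 = 25cb6510c183
  after D2: wrote 6B at 0x1f = 4da20b94d3ca
  after D3: wrote 8B at 0x17 = 4da20b94d3ca3492
  after D4: wrote 8B at 0x03 = a20b94d3ca34924d
query mem[0x1d]=0x34, mem[0x15]=0x15, mem[0x1c]=0xca, mem[0x09]=0x92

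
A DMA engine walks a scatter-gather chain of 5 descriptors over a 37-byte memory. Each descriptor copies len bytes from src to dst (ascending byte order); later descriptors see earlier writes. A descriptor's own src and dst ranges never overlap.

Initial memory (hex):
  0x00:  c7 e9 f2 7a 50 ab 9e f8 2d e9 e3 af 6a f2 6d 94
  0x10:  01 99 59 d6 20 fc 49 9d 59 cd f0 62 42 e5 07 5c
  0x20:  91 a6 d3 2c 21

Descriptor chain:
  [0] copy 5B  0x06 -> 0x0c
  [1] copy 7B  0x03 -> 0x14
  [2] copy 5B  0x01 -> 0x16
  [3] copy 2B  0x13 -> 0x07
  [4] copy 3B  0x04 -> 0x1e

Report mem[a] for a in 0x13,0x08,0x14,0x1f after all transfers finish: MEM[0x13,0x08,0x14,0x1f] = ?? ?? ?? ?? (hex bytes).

MEM[0x13,0x08,0x14,0x1f] = d6 7a 7a ab

D0: mem[0x0c..0x10] <- [9e f8 2d e9 e3]
D1: mem[0x14..0x1a] <- [7a 50 ab 9e f8 2d e9]
D2: mem[0x16..0x1a] <- [e9 f2 7a 50 ab]
D3: mem[0x07..0x08] <- [d6 7a]
D4: mem[0x1e..0x20] <- [50 ab 9e]
query mem[0x13]=0xd6, mem[0x08]=0x7a, mem[0x14]=0x7a, mem[0x1f]=0xab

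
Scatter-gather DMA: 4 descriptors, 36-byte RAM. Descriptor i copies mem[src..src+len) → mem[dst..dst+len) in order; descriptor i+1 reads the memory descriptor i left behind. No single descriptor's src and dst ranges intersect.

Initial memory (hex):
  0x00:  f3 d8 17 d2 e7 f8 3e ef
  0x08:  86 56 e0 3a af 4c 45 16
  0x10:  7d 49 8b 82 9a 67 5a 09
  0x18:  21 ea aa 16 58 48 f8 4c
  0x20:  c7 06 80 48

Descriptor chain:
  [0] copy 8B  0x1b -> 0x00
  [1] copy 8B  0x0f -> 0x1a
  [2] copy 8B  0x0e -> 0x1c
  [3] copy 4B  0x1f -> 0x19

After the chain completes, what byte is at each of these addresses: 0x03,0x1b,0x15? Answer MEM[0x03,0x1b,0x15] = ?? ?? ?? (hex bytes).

MEM[0x03,0x1b,0x15] = f8 82 67

  after D0: wrote 8B at 0x00 = 165848f84cc70680
  after D1: wrote 8B at 0x1a = 167d498b829a675a
  after D2: wrote 8B at 0x1c = 45167d498b829a67
  after D3: wrote 4B at 0x19 = 498b829a
query mem[0x03]=0xf8, mem[0x1b]=0x82, mem[0x15]=0x67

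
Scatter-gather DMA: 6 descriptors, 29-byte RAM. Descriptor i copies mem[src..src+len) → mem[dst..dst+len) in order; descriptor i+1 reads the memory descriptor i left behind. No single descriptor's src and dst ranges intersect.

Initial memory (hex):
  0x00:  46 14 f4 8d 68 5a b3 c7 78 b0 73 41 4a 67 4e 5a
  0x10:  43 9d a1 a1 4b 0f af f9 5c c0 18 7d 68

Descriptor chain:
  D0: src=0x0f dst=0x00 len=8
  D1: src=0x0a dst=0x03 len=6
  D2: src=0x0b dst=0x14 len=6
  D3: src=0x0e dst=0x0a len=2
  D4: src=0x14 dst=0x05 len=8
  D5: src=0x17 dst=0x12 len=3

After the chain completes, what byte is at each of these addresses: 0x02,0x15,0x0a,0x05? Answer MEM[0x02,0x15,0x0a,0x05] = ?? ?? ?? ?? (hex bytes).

MEM[0x02,0x15,0x0a,0x05] = 9d 4a 43 41

[0] 0x0f->0x00 len=8 : 5a 43 9d a1 a1 4b 0f af
[1] 0x0a->0x03 len=6 : 73 41 4a 67 4e 5a
[2] 0x0b->0x14 len=6 : 41 4a 67 4e 5a 43
[3] 0x0e->0x0a len=2 : 4e 5a
[4] 0x14->0x05 len=8 : 41 4a 67 4e 5a 43 18 7d
[5] 0x17->0x12 len=3 : 4e 5a 43
query mem[0x02]=0x9d, mem[0x15]=0x4a, mem[0x0a]=0x43, mem[0x05]=0x41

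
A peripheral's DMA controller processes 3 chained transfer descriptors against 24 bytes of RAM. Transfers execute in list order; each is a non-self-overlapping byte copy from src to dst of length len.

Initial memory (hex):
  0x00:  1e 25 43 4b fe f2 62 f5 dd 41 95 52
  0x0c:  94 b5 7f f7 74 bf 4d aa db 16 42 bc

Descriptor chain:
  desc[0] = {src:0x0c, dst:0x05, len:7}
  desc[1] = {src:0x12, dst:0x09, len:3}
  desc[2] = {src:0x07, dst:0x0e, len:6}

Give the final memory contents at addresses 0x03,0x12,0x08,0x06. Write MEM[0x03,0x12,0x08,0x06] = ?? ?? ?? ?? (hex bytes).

D0: mem[0x05..0x0b] <- [94 b5 7f f7 74 bf 4d]
D1: mem[0x09..0x0b] <- [4d aa db]
D2: mem[0x0e..0x13] <- [7f f7 4d aa db 94]
query mem[0x03]=0x4b, mem[0x12]=0xdb, mem[0x08]=0xf7, mem[0x06]=0xb5

MEM[0x03,0x12,0x08,0x06] = 4b db f7 b5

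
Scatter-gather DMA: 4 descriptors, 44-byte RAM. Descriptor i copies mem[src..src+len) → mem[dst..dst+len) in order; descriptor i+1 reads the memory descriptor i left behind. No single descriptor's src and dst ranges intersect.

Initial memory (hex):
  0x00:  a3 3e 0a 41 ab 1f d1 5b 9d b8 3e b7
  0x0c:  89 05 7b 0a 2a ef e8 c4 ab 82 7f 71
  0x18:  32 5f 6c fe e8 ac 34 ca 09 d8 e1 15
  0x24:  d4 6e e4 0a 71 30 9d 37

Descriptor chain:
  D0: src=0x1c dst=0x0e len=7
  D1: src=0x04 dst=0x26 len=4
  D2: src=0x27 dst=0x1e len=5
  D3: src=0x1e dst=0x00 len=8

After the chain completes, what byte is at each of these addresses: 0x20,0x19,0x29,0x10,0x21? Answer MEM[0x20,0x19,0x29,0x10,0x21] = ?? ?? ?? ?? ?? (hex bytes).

#0 dst[0x0e+7] := {0xe8,0xac,0x34,0xca,0x09,0xd8,0xe1}
#1 dst[0x26+4] := {0xab,0x1f,0xd1,0x5b}
#2 dst[0x1e+5] := {0x1f,0xd1,0x5b,0x9d,0x37}
#3 dst[0x00+8] := {0x1f,0xd1,0x5b,0x9d,0x37,0x15,0xd4,0x6e}
query mem[0x20]=0x5b, mem[0x19]=0x5f, mem[0x29]=0x5b, mem[0x10]=0x34, mem[0x21]=0x9d

MEM[0x20,0x19,0x29,0x10,0x21] = 5b 5f 5b 34 9d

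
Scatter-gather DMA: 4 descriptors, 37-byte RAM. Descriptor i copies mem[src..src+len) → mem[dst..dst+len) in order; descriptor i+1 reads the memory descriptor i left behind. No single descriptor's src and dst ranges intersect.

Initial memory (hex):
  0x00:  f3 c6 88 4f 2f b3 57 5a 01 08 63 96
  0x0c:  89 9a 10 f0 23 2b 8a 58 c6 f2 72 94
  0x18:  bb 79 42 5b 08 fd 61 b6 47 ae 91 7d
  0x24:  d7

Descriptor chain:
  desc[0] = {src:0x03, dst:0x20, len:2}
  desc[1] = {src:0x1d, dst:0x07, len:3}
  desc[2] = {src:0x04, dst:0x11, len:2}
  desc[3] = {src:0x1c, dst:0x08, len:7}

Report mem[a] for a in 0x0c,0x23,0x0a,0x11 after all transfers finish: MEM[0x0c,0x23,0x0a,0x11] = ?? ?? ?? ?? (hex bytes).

MEM[0x0c,0x23,0x0a,0x11] = 4f 7d 61 2f

D0: mem[0x20..0x21] <- [4f 2f]
D1: mem[0x07..0x09] <- [fd 61 b6]
D2: mem[0x11..0x12] <- [2f b3]
D3: mem[0x08..0x0e] <- [08 fd 61 b6 4f 2f 91]
query mem[0x0c]=0x4f, mem[0x23]=0x7d, mem[0x0a]=0x61, mem[0x11]=0x2f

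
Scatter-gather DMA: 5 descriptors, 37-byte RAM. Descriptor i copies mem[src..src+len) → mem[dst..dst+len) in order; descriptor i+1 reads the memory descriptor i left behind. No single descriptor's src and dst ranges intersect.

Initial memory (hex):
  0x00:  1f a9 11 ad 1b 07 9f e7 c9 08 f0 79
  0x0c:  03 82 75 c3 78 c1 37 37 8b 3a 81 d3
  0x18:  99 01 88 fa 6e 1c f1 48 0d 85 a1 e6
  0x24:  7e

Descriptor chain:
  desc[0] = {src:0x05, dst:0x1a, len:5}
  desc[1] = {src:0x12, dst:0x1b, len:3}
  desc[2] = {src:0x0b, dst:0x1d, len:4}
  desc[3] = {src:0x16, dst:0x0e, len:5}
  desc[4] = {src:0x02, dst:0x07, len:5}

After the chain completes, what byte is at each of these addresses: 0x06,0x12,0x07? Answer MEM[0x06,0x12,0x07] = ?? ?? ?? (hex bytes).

[0] 0x05->0x1a len=5 : 07 9f e7 c9 08
[1] 0x12->0x1b len=3 : 37 37 8b
[2] 0x0b->0x1d len=4 : 79 03 82 75
[3] 0x16->0x0e len=5 : 81 d3 99 01 07
[4] 0x02->0x07 len=5 : 11 ad 1b 07 9f
query mem[0x06]=0x9f, mem[0x12]=0x07, mem[0x07]=0x11

MEM[0x06,0x12,0x07] = 9f 07 11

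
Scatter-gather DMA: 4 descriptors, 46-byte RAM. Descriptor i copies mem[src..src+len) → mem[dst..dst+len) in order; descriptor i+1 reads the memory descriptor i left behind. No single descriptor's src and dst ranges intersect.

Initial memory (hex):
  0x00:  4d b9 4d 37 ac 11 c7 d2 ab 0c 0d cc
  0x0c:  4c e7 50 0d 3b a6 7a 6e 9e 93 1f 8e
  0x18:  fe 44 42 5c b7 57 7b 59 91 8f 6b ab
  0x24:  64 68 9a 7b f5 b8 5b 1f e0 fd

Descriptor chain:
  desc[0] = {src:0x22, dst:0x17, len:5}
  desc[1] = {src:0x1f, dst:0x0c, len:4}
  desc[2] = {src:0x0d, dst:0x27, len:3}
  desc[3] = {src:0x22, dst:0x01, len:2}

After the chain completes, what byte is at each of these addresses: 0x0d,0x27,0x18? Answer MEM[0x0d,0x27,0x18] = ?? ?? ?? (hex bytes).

  after D0: wrote 5B at 0x17 = 6bab64689a
  after D1: wrote 4B at 0x0c = 59918f6b
  after D2: wrote 3B at 0x27 = 918f6b
  after D3: wrote 2B at 0x01 = 6bab
query mem[0x0d]=0x91, mem[0x27]=0x91, mem[0x18]=0xab

MEM[0x0d,0x27,0x18] = 91 91 ab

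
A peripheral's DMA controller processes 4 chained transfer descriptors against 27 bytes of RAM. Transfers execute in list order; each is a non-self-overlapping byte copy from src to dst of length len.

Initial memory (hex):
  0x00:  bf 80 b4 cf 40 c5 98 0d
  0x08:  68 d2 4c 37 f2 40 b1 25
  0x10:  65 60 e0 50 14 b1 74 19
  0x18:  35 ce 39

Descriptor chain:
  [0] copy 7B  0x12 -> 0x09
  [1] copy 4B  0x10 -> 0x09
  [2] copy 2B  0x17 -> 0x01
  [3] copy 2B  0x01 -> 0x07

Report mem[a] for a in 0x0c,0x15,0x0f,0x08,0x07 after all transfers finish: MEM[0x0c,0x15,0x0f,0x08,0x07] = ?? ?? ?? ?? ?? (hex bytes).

MEM[0x0c,0x15,0x0f,0x08,0x07] = 50 b1 35 35 19

[0] 0x12->0x09 len=7 : e0 50 14 b1 74 19 35
[1] 0x10->0x09 len=4 : 65 60 e0 50
[2] 0x17->0x01 len=2 : 19 35
[3] 0x01->0x07 len=2 : 19 35
query mem[0x0c]=0x50, mem[0x15]=0xb1, mem[0x0f]=0x35, mem[0x08]=0x35, mem[0x07]=0x19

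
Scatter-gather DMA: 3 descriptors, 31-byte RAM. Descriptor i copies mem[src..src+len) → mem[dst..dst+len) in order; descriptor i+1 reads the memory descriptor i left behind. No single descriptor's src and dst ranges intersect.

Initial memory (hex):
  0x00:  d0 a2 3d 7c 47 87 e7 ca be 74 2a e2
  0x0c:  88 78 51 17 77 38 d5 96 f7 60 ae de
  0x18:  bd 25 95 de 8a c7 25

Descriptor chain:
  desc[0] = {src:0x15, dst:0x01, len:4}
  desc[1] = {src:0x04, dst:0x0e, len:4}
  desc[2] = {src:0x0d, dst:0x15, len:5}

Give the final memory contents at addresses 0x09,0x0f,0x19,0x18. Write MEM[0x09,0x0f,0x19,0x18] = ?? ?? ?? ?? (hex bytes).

D0: mem[0x01..0x04] <- [60 ae de bd]
D1: mem[0x0e..0x11] <- [bd 87 e7 ca]
D2: mem[0x15..0x19] <- [78 bd 87 e7 ca]
query mem[0x09]=0x74, mem[0x0f]=0x87, mem[0x19]=0xca, mem[0x18]=0xe7

MEM[0x09,0x0f,0x19,0x18] = 74 87 ca e7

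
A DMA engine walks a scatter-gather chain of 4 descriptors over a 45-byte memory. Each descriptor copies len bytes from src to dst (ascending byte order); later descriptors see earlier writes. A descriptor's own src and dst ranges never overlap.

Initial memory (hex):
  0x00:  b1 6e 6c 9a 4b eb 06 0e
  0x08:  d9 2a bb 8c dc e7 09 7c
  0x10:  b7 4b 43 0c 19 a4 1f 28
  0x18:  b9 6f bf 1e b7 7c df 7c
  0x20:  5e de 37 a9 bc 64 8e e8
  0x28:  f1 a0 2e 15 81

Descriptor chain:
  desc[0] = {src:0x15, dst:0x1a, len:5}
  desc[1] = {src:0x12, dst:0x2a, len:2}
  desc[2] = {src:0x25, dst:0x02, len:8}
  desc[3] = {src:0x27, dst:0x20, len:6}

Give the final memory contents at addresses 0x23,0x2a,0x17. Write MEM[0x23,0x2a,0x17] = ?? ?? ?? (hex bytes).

[0] 0x15->0x1a len=5 : a4 1f 28 b9 6f
[1] 0x12->0x2a len=2 : 43 0c
[2] 0x25->0x02 len=8 : 64 8e e8 f1 a0 43 0c 81
[3] 0x27->0x20 len=6 : e8 f1 a0 43 0c 81
query mem[0x23]=0x43, mem[0x2a]=0x43, mem[0x17]=0x28

MEM[0x23,0x2a,0x17] = 43 43 28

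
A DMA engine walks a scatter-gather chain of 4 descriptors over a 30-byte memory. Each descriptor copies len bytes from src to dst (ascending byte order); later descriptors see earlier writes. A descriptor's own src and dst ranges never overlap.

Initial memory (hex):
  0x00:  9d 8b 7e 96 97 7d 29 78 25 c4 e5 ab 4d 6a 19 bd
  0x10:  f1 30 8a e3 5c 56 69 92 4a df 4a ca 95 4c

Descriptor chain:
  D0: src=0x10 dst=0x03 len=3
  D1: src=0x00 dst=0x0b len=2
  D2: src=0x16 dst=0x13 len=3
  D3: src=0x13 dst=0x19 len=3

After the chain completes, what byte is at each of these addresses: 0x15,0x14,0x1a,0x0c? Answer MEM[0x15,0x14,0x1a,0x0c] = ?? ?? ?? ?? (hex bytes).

MEM[0x15,0x14,0x1a,0x0c] = 4a 92 92 8b

  after D0: wrote 3B at 0x03 = f1308a
  after D1: wrote 2B at 0x0b = 9d8b
  after D2: wrote 3B at 0x13 = 69924a
  after D3: wrote 3B at 0x19 = 69924a
query mem[0x15]=0x4a, mem[0x14]=0x92, mem[0x1a]=0x92, mem[0x0c]=0x8b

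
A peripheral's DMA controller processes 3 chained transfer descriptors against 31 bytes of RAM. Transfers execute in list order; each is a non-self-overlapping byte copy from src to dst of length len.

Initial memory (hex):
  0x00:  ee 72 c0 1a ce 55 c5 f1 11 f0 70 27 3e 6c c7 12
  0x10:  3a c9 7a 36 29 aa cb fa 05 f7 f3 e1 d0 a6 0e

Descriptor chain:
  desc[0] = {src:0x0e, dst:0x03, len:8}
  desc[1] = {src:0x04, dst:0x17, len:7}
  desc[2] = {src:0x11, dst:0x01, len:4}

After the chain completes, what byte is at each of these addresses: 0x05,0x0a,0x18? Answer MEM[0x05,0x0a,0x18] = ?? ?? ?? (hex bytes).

  after D0: wrote 8B at 0x03 = c7123ac97a3629aa
  after D1: wrote 7B at 0x17 = 123ac97a3629aa
  after D2: wrote 4B at 0x01 = c97a3629
query mem[0x05]=0x3a, mem[0x0a]=0xaa, mem[0x18]=0x3a

MEM[0x05,0x0a,0x18] = 3a aa 3a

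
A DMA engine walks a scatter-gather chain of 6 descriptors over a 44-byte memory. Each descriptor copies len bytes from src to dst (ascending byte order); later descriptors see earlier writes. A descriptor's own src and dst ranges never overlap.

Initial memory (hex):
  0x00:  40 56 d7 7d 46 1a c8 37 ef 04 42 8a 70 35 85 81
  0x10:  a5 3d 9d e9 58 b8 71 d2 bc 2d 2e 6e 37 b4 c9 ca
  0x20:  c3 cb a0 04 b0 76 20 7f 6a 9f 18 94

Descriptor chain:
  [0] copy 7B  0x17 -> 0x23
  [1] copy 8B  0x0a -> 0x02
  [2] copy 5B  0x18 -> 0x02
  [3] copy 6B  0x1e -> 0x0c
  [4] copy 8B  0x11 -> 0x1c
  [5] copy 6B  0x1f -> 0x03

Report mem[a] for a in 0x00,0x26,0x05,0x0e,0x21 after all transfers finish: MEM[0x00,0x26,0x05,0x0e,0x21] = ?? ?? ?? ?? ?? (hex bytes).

MEM[0x00,0x26,0x05,0x0e,0x21] = 40 2e 71 c3 71

D0: mem[0x23..0x29] <- [d2 bc 2d 2e 6e 37 b4]
D1: mem[0x02..0x09] <- [42 8a 70 35 85 81 a5 3d]
D2: mem[0x02..0x06] <- [bc 2d 2e 6e 37]
D3: mem[0x0c..0x11] <- [c9 ca c3 cb a0 d2]
D4: mem[0x1c..0x23] <- [d2 9d e9 58 b8 71 d2 bc]
D5: mem[0x03..0x08] <- [58 b8 71 d2 bc bc]
query mem[0x00]=0x40, mem[0x26]=0x2e, mem[0x05]=0x71, mem[0x0e]=0xc3, mem[0x21]=0x71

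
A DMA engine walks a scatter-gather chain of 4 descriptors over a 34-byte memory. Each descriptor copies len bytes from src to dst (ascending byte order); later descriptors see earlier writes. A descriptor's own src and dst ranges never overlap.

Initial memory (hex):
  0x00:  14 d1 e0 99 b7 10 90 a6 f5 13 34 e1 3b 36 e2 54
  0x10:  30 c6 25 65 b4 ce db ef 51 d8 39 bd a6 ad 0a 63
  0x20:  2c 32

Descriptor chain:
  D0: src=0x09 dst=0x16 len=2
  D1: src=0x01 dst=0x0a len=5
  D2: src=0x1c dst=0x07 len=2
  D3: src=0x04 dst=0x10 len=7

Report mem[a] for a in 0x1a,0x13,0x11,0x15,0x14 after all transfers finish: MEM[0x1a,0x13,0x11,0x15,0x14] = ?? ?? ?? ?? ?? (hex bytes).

MEM[0x1a,0x13,0x11,0x15,0x14] = 39 a6 10 13 ad

D0: mem[0x16..0x17] <- [13 34]
D1: mem[0x0a..0x0e] <- [d1 e0 99 b7 10]
D2: mem[0x07..0x08] <- [a6 ad]
D3: mem[0x10..0x16] <- [b7 10 90 a6 ad 13 d1]
query mem[0x1a]=0x39, mem[0x13]=0xa6, mem[0x11]=0x10, mem[0x15]=0x13, mem[0x14]=0xad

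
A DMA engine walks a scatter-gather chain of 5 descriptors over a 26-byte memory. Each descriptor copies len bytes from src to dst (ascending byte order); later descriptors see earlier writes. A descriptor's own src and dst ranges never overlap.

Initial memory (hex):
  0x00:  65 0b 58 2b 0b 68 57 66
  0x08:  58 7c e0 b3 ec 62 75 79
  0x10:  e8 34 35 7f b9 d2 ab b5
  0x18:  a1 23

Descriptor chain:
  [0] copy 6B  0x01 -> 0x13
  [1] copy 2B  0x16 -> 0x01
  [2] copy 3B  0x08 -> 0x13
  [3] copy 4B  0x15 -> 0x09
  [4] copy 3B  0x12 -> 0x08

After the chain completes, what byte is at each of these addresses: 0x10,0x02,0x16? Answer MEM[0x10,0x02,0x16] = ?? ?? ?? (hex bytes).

D0: mem[0x13..0x18] <- [0b 58 2b 0b 68 57]
D1: mem[0x01..0x02] <- [0b 68]
D2: mem[0x13..0x15] <- [58 7c e0]
D3: mem[0x09..0x0c] <- [e0 0b 68 57]
D4: mem[0x08..0x0a] <- [35 58 7c]
query mem[0x10]=0xe8, mem[0x02]=0x68, mem[0x16]=0x0b

MEM[0x10,0x02,0x16] = e8 68 0b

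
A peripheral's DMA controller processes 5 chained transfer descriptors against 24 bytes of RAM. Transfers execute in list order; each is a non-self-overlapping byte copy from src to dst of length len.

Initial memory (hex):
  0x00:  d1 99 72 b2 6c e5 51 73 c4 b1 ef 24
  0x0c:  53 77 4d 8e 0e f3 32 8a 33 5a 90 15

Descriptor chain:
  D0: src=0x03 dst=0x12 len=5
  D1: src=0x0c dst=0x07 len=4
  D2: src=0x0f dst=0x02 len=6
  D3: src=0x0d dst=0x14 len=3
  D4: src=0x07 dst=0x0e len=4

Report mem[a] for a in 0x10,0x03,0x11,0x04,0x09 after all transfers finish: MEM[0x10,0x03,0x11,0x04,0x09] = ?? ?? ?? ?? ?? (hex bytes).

  after D0: wrote 5B at 0x12 = b26ce55173
  after D1: wrote 4B at 0x07 = 53774d8e
  after D2: wrote 6B at 0x02 = 8e0ef3b26ce5
  after D3: wrote 3B at 0x14 = 774d8e
  after D4: wrote 4B at 0x0e = e5774d8e
query mem[0x10]=0x4d, mem[0x03]=0x0e, mem[0x11]=0x8e, mem[0x04]=0xf3, mem[0x09]=0x4d

MEM[0x10,0x03,0x11,0x04,0x09] = 4d 0e 8e f3 4d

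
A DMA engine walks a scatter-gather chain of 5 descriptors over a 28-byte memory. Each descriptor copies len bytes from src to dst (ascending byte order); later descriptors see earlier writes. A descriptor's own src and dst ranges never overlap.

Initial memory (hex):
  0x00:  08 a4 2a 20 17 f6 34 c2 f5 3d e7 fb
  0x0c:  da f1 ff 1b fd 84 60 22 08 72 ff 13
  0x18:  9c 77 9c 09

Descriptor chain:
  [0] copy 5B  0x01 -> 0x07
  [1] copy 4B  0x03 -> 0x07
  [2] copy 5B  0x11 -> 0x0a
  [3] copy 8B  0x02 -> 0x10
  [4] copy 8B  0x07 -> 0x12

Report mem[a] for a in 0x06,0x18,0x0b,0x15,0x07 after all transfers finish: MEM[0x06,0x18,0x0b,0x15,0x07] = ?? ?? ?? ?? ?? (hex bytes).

#0 dst[0x07+5] := {0xa4,0x2a,0x20,0x17,0xf6}
#1 dst[0x07+4] := {0x20,0x17,0xf6,0x34}
#2 dst[0x0a+5] := {0x84,0x60,0x22,0x08,0x72}
#3 dst[0x10+8] := {0x2a,0x20,0x17,0xf6,0x34,0x20,0x17,0xf6}
#4 dst[0x12+8] := {0x20,0x17,0xf6,0x84,0x60,0x22,0x08,0x72}
query mem[0x06]=0x34, mem[0x18]=0x08, mem[0x0b]=0x60, mem[0x15]=0x84, mem[0x07]=0x20

MEM[0x06,0x18,0x0b,0x15,0x07] = 34 08 60 84 20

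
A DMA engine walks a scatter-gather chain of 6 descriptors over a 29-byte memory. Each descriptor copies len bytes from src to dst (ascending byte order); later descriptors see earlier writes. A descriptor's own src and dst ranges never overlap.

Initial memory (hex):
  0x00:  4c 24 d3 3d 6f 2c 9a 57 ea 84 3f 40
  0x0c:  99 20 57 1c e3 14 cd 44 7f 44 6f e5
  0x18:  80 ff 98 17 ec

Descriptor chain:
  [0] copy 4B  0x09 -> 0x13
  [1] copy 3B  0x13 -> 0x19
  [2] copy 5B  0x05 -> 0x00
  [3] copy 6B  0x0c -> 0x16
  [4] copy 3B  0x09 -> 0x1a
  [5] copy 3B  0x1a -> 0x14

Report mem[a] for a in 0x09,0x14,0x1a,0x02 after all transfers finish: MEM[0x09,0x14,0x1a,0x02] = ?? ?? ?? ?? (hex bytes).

#0 dst[0x13+4] := {0x84,0x3f,0x40,0x99}
#1 dst[0x19+3] := {0x84,0x3f,0x40}
#2 dst[0x00+5] := {0x2c,0x9a,0x57,0xea,0x84}
#3 dst[0x16+6] := {0x99,0x20,0x57,0x1c,0xe3,0x14}
#4 dst[0x1a+3] := {0x84,0x3f,0x40}
#5 dst[0x14+3] := {0x84,0x3f,0x40}
query mem[0x09]=0x84, mem[0x14]=0x84, mem[0x1a]=0x84, mem[0x02]=0x57

MEM[0x09,0x14,0x1a,0x02] = 84 84 84 57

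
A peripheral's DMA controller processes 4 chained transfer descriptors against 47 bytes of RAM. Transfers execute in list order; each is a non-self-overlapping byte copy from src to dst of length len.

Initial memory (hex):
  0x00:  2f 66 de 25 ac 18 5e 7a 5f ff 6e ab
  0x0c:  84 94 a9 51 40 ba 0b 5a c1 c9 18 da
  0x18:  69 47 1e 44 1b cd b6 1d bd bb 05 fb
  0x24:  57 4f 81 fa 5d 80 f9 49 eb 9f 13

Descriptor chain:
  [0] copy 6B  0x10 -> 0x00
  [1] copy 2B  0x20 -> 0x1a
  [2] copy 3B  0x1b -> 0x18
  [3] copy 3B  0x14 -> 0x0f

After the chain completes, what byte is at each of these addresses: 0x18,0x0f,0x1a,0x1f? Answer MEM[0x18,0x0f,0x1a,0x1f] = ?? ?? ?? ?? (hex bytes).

MEM[0x18,0x0f,0x1a,0x1f] = bb c1 cd 1d

D0: mem[0x00..0x05] <- [40 ba 0b 5a c1 c9]
D1: mem[0x1a..0x1b] <- [bd bb]
D2: mem[0x18..0x1a] <- [bb 1b cd]
D3: mem[0x0f..0x11] <- [c1 c9 18]
query mem[0x18]=0xbb, mem[0x0f]=0xc1, mem[0x1a]=0xcd, mem[0x1f]=0x1d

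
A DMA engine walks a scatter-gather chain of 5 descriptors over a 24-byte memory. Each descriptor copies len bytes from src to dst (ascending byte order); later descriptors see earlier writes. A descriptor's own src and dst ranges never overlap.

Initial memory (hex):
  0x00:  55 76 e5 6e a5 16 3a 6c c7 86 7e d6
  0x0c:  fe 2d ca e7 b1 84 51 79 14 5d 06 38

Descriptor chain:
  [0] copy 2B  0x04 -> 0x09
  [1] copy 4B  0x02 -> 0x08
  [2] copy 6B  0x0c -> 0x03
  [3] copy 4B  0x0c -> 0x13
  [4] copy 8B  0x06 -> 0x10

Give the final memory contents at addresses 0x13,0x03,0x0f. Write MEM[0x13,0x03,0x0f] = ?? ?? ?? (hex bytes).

MEM[0x13,0x03,0x0f] = 6e fe e7

  after D0: wrote 2B at 0x09 = a516
  after D1: wrote 4B at 0x08 = e56ea516
  after D2: wrote 6B at 0x03 = fe2dcae7b184
  after D3: wrote 4B at 0x13 = fe2dcae7
  after D4: wrote 8B at 0x10 = e7b1846ea516fe2d
query mem[0x13]=0x6e, mem[0x03]=0xfe, mem[0x0f]=0xe7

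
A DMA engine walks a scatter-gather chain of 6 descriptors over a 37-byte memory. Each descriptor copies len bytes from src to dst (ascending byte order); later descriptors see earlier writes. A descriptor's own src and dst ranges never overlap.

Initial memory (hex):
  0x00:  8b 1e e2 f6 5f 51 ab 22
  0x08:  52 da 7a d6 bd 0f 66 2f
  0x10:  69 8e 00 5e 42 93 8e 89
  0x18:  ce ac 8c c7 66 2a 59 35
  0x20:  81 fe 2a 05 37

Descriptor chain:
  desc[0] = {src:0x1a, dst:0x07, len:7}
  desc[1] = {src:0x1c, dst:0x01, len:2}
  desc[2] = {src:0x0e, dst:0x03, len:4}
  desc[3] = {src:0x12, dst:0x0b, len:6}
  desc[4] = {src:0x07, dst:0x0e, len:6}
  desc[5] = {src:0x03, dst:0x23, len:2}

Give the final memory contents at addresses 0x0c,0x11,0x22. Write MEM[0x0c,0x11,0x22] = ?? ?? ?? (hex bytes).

MEM[0x0c,0x11,0x22] = 5e 2a 2a

#0 dst[0x07+7] := {0x8c,0xc7,0x66,0x2a,0x59,0x35,0x81}
#1 dst[0x01+2] := {0x66,0x2a}
#2 dst[0x03+4] := {0x66,0x2f,0x69,0x8e}
#3 dst[0x0b+6] := {0x00,0x5e,0x42,0x93,0x8e,0x89}
#4 dst[0x0e+6] := {0x8c,0xc7,0x66,0x2a,0x00,0x5e}
#5 dst[0x23+2] := {0x66,0x2f}
query mem[0x0c]=0x5e, mem[0x11]=0x2a, mem[0x22]=0x2a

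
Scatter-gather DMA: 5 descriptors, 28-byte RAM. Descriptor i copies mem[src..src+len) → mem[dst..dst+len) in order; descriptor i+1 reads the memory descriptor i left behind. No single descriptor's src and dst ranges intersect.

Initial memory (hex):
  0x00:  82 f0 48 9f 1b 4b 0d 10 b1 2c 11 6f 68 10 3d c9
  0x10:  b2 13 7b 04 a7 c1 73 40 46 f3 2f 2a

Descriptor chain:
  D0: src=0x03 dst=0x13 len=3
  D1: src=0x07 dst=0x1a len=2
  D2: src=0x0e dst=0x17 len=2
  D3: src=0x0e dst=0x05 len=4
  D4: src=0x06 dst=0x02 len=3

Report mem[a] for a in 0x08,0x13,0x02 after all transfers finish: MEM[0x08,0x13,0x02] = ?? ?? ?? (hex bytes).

[0] 0x03->0x13 len=3 : 9f 1b 4b
[1] 0x07->0x1a len=2 : 10 b1
[2] 0x0e->0x17 len=2 : 3d c9
[3] 0x0e->0x05 len=4 : 3d c9 b2 13
[4] 0x06->0x02 len=3 : c9 b2 13
query mem[0x08]=0x13, mem[0x13]=0x9f, mem[0x02]=0xc9

MEM[0x08,0x13,0x02] = 13 9f c9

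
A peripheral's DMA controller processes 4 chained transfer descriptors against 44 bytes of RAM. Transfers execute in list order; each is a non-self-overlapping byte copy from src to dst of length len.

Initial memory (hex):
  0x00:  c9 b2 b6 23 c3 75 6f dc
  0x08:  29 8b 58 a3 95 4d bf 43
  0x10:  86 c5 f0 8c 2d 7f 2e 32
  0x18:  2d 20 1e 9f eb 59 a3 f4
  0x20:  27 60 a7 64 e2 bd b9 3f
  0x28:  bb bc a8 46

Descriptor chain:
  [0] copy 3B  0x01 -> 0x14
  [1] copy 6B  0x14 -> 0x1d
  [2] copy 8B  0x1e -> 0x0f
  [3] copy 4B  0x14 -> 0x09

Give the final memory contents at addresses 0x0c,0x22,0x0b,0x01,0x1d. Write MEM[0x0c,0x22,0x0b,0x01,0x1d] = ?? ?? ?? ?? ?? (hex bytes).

D0: mem[0x14..0x16] <- [b2 b6 23]
D1: mem[0x1d..0x22] <- [b2 b6 23 32 2d 20]
D2: mem[0x0f..0x16] <- [b6 23 32 2d 20 64 e2 bd]
D3: mem[0x09..0x0c] <- [64 e2 bd 32]
query mem[0x0c]=0x32, mem[0x22]=0x20, mem[0x0b]=0xbd, mem[0x01]=0xb2, mem[0x1d]=0xb2

MEM[0x0c,0x22,0x0b,0x01,0x1d] = 32 20 bd b2 b2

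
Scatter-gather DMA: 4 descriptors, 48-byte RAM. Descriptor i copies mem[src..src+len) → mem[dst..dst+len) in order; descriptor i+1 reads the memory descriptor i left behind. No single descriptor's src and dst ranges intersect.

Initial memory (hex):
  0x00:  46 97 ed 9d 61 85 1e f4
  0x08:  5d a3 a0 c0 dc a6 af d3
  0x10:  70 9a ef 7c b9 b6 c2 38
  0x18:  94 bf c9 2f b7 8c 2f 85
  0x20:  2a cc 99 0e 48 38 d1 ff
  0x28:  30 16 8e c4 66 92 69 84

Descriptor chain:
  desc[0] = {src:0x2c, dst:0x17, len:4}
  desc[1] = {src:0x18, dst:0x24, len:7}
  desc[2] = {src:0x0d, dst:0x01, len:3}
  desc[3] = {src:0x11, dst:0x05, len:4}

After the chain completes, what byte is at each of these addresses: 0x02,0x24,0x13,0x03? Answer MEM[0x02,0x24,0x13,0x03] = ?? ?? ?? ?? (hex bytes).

D0: mem[0x17..0x1a] <- [66 92 69 84]
D1: mem[0x24..0x2a] <- [92 69 84 2f b7 8c 2f]
D2: mem[0x01..0x03] <- [a6 af d3]
D3: mem[0x05..0x08] <- [9a ef 7c b9]
query mem[0x02]=0xaf, mem[0x24]=0x92, mem[0x13]=0x7c, mem[0x03]=0xd3

MEM[0x02,0x24,0x13,0x03] = af 92 7c d3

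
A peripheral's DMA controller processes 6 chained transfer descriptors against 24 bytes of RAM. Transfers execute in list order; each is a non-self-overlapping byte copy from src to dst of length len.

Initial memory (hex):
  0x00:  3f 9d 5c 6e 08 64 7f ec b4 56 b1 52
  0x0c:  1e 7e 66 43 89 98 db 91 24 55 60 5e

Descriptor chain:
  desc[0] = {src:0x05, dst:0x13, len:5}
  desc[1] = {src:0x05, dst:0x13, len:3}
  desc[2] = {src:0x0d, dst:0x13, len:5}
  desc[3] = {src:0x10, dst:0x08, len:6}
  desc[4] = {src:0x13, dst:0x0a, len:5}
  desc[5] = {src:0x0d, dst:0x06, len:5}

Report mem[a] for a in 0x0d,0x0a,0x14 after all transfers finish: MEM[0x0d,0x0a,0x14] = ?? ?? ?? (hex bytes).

  after D0: wrote 5B at 0x13 = 647fecb456
  after D1: wrote 3B at 0x13 = 647fec
  after D2: wrote 5B at 0x13 = 7e66438998
  after D3: wrote 6B at 0x08 = 8998db7e6643
  after D4: wrote 5B at 0x0a = 7e66438998
  after D5: wrote 5B at 0x06 = 8998438998
query mem[0x0d]=0x89, mem[0x0a]=0x98, mem[0x14]=0x66

MEM[0x0d,0x0a,0x14] = 89 98 66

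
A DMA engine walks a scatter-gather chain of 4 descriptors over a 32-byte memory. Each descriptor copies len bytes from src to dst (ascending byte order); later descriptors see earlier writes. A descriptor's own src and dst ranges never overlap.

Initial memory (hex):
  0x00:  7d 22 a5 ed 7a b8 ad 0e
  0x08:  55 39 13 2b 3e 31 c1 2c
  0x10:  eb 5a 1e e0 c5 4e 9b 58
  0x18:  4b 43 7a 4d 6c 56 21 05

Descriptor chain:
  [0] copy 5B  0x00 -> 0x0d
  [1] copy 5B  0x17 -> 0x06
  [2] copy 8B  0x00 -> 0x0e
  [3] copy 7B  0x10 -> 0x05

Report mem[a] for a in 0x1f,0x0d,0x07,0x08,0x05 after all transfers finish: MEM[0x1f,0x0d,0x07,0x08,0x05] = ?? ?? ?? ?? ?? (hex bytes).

MEM[0x1f,0x0d,0x07,0x08,0x05] = 05 7d 7a b8 a5

D0: mem[0x0d..0x11] <- [7d 22 a5 ed 7a]
D1: mem[0x06..0x0a] <- [58 4b 43 7a 4d]
D2: mem[0x0e..0x15] <- [7d 22 a5 ed 7a b8 58 4b]
D3: mem[0x05..0x0b] <- [a5 ed 7a b8 58 4b 9b]
query mem[0x1f]=0x05, mem[0x0d]=0x7d, mem[0x07]=0x7a, mem[0x08]=0xb8, mem[0x05]=0xa5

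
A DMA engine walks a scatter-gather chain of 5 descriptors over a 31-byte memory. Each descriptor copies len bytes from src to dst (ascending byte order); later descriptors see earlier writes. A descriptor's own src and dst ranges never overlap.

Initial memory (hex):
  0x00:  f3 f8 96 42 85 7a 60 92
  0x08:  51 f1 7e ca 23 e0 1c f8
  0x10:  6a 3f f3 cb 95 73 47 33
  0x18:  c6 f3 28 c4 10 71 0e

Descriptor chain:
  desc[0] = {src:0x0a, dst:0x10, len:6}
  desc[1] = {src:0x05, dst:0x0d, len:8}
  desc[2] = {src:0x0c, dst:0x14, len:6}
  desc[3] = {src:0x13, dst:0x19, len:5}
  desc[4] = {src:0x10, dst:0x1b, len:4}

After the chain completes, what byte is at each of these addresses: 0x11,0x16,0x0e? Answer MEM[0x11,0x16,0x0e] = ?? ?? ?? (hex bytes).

MEM[0x11,0x16,0x0e] = f1 60 60

#0 dst[0x10+6] := {0x7e,0xca,0x23,0xe0,0x1c,0xf8}
#1 dst[0x0d+8] := {0x7a,0x60,0x92,0x51,0xf1,0x7e,0xca,0x23}
#2 dst[0x14+6] := {0x23,0x7a,0x60,0x92,0x51,0xf1}
#3 dst[0x19+5] := {0xca,0x23,0x7a,0x60,0x92}
#4 dst[0x1b+4] := {0x51,0xf1,0x7e,0xca}
query mem[0x11]=0xf1, mem[0x16]=0x60, mem[0x0e]=0x60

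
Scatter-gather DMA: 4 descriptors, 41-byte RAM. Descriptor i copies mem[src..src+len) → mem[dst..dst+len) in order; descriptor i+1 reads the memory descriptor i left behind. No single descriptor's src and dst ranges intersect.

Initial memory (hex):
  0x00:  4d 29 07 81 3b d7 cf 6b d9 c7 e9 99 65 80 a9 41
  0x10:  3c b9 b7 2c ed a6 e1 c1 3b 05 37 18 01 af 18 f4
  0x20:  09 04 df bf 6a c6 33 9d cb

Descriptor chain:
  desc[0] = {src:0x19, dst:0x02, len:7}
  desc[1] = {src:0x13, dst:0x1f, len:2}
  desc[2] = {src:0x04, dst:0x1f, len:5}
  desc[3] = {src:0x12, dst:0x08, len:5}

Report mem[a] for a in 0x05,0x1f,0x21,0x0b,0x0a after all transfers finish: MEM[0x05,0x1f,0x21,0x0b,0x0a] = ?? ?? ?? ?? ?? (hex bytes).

D0: mem[0x02..0x08] <- [05 37 18 01 af 18 f4]
D1: mem[0x1f..0x20] <- [2c ed]
D2: mem[0x1f..0x23] <- [18 01 af 18 f4]
D3: mem[0x08..0x0c] <- [b7 2c ed a6 e1]
query mem[0x05]=0x01, mem[0x1f]=0x18, mem[0x21]=0xaf, mem[0x0b]=0xa6, mem[0x0a]=0xed

MEM[0x05,0x1f,0x21,0x0b,0x0a] = 01 18 af a6 ed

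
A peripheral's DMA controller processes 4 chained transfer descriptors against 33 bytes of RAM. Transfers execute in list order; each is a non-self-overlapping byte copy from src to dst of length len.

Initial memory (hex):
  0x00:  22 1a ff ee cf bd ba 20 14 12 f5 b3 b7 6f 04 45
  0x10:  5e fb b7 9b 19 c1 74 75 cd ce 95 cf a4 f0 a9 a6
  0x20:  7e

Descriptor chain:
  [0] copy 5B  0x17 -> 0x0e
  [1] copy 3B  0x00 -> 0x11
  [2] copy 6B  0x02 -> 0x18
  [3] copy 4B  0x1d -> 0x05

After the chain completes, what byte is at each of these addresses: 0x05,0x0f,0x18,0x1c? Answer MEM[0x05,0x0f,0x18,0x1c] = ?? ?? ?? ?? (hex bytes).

MEM[0x05,0x0f,0x18,0x1c] = 20 cd ff ba

#0 dst[0x0e+5] := {0x75,0xcd,0xce,0x95,0xcf}
#1 dst[0x11+3] := {0x22,0x1a,0xff}
#2 dst[0x18+6] := {0xff,0xee,0xcf,0xbd,0xba,0x20}
#3 dst[0x05+4] := {0x20,0xa9,0xa6,0x7e}
query mem[0x05]=0x20, mem[0x0f]=0xcd, mem[0x18]=0xff, mem[0x1c]=0xba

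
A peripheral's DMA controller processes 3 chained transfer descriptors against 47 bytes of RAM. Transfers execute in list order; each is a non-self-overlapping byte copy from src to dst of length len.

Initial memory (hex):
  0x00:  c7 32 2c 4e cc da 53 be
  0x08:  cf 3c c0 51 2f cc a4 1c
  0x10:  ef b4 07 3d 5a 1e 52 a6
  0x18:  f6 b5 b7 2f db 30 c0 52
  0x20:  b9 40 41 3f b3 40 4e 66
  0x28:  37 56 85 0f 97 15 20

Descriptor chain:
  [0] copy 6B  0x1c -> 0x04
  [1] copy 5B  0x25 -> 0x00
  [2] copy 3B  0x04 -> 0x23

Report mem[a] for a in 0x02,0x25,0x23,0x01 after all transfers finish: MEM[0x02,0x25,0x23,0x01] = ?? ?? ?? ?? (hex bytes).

MEM[0x02,0x25,0x23,0x01] = 66 c0 56 4e

[0] 0x1c->0x04 len=6 : db 30 c0 52 b9 40
[1] 0x25->0x00 len=5 : 40 4e 66 37 56
[2] 0x04->0x23 len=3 : 56 30 c0
query mem[0x02]=0x66, mem[0x25]=0xc0, mem[0x23]=0x56, mem[0x01]=0x4e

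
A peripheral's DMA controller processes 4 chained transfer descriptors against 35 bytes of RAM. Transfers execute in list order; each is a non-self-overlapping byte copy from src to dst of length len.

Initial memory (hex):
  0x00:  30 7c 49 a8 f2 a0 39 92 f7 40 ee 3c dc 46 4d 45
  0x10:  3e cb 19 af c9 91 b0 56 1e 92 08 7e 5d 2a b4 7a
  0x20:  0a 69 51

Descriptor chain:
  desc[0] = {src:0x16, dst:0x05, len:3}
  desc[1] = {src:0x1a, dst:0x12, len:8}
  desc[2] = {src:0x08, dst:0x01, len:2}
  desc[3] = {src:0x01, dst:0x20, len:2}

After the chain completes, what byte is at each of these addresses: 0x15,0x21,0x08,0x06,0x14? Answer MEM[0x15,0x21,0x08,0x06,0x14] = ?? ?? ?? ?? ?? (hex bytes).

MEM[0x15,0x21,0x08,0x06,0x14] = 2a 40 f7 56 5d

D0: mem[0x05..0x07] <- [b0 56 1e]
D1: mem[0x12..0x19] <- [08 7e 5d 2a b4 7a 0a 69]
D2: mem[0x01..0x02] <- [f7 40]
D3: mem[0x20..0x21] <- [f7 40]
query mem[0x15]=0x2a, mem[0x21]=0x40, mem[0x08]=0xf7, mem[0x06]=0x56, mem[0x14]=0x5d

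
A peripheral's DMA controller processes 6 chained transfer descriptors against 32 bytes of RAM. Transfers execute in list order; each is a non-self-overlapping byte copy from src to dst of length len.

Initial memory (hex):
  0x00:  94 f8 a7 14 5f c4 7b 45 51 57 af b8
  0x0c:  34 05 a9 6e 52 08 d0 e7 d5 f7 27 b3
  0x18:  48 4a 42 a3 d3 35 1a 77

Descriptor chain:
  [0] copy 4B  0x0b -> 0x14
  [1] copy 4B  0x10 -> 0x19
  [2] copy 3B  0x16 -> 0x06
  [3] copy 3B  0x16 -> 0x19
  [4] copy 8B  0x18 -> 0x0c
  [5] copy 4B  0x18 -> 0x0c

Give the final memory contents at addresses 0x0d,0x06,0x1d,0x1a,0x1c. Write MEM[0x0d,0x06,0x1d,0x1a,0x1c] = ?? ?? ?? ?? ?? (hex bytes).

MEM[0x0d,0x06,0x1d,0x1a,0x1c] = 05 05 35 a9 e7

#0 dst[0x14+4] := {0xb8,0x34,0x05,0xa9}
#1 dst[0x19+4] := {0x52,0x08,0xd0,0xe7}
#2 dst[0x06+3] := {0x05,0xa9,0x48}
#3 dst[0x19+3] := {0x05,0xa9,0x48}
#4 dst[0x0c+8] := {0x48,0x05,0xa9,0x48,0xe7,0x35,0x1a,0x77}
#5 dst[0x0c+4] := {0x48,0x05,0xa9,0x48}
query mem[0x0d]=0x05, mem[0x06]=0x05, mem[0x1d]=0x35, mem[0x1a]=0xa9, mem[0x1c]=0xe7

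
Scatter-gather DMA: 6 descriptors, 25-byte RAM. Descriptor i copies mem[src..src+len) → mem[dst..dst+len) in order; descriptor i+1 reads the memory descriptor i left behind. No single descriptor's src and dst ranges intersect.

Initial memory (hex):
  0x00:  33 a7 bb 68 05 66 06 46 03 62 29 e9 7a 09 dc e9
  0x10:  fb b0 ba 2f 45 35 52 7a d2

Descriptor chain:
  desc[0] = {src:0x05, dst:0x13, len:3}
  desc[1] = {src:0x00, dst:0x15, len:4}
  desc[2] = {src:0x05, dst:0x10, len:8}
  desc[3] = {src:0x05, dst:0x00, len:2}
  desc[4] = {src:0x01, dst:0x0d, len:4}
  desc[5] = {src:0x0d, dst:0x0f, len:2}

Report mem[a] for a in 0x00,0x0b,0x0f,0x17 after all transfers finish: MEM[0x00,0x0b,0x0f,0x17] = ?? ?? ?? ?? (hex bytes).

MEM[0x00,0x0b,0x0f,0x17] = 66 e9 06 7a

D0: mem[0x13..0x15] <- [66 06 46]
D1: mem[0x15..0x18] <- [33 a7 bb 68]
D2: mem[0x10..0x17] <- [66 06 46 03 62 29 e9 7a]
D3: mem[0x00..0x01] <- [66 06]
D4: mem[0x0d..0x10] <- [06 bb 68 05]
D5: mem[0x0f..0x10] <- [06 bb]
query mem[0x00]=0x66, mem[0x0b]=0xe9, mem[0x0f]=0x06, mem[0x17]=0x7a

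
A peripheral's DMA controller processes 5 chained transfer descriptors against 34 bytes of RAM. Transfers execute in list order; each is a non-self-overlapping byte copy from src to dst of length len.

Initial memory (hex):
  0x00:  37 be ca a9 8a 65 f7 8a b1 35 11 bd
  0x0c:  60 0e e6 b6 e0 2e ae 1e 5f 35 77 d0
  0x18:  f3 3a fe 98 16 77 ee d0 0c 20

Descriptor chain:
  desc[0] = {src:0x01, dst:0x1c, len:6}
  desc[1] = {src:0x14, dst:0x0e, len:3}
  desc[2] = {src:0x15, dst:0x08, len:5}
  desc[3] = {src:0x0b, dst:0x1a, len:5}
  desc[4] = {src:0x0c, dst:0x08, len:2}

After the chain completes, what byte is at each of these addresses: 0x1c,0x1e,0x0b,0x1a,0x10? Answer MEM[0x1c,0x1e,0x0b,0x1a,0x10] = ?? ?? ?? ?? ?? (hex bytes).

MEM[0x1c,0x1e,0x0b,0x1a,0x10] = 0e 35 f3 f3 77

  after D0: wrote 6B at 0x1c = becaa98a65f7
  after D1: wrote 3B at 0x0e = 5f3577
  after D2: wrote 5B at 0x08 = 3577d0f33a
  after D3: wrote 5B at 0x1a = f33a0e5f35
  after D4: wrote 2B at 0x08 = 3a0e
query mem[0x1c]=0x0e, mem[0x1e]=0x35, mem[0x0b]=0xf3, mem[0x1a]=0xf3, mem[0x10]=0x77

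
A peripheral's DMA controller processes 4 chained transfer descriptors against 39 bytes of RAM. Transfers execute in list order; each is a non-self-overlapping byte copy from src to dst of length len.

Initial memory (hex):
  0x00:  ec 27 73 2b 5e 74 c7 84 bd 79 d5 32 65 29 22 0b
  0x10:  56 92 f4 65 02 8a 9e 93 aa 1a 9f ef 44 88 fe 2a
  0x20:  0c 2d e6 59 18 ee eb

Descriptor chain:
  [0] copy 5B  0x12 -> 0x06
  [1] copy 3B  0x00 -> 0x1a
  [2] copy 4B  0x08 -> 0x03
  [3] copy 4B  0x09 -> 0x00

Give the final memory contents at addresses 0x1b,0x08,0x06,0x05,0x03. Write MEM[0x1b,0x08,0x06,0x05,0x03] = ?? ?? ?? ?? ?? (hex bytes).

MEM[0x1b,0x08,0x06,0x05,0x03] = 27 02 32 9e 65

  after D0: wrote 5B at 0x06 = f465028a9e
  after D1: wrote 3B at 0x1a = ec2773
  after D2: wrote 4B at 0x03 = 028a9e32
  after D3: wrote 4B at 0x00 = 8a9e3265
query mem[0x1b]=0x27, mem[0x08]=0x02, mem[0x06]=0x32, mem[0x05]=0x9e, mem[0x03]=0x65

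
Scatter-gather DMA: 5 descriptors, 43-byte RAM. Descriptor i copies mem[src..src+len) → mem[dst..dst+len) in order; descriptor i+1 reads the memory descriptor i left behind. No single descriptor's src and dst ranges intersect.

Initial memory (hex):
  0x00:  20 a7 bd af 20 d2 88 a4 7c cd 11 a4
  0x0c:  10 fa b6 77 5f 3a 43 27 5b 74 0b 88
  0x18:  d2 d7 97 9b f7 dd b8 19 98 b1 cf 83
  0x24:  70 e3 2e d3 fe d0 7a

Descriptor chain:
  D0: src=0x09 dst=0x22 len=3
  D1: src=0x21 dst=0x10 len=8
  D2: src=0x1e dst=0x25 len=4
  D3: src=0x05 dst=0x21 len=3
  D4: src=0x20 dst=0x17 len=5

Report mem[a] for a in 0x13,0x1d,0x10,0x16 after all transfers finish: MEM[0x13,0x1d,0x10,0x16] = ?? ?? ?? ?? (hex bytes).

D0: mem[0x22..0x24] <- [cd 11 a4]
D1: mem[0x10..0x17] <- [b1 cd 11 a4 e3 2e d3 fe]
D2: mem[0x25..0x28] <- [b8 19 98 b1]
D3: mem[0x21..0x23] <- [d2 88 a4]
D4: mem[0x17..0x1b] <- [98 d2 88 a4 a4]
query mem[0x13]=0xa4, mem[0x1d]=0xdd, mem[0x10]=0xb1, mem[0x16]=0xd3

MEM[0x13,0x1d,0x10,0x16] = a4 dd b1 d3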